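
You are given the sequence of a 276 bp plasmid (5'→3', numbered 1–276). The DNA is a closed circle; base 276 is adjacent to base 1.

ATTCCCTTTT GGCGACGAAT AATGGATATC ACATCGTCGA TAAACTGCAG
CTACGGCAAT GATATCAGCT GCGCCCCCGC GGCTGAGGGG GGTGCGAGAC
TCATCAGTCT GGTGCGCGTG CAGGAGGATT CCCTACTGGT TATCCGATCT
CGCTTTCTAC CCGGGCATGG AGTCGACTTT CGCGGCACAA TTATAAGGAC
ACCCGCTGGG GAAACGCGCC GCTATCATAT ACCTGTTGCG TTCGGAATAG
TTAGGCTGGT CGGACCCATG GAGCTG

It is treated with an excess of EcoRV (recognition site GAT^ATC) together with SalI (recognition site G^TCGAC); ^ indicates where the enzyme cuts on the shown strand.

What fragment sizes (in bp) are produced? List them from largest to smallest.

EcoRV sites (GATATC) start at positions 25, 61.
EcoRV cuts after base 3 of each site, so after positions 27, 63.
The SalI site (GTCGAC) starts at position 172.
SalI cuts after the first base of each site, so after position 172.
Combined cut positions: 27, 63, 172.
Circular molecule, 3 cuts → 3 fragments:
  28–63 → 36 bp
  64–172 → 109 bp
  173–276 then 1–27 → 104 + 27 = 131 bp
Sorted largest to smallest: 131, 109, 36 bp.

131, 109, 36 bp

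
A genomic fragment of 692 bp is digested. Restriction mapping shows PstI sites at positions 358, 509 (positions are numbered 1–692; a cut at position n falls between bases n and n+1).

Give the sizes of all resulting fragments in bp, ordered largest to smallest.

Linear molecule, 2 cuts → 3 fragments:
  358 − 0 = 358 bp
  509 − 358 = 151 bp
  692 − 509 = 183 bp
Sorted largest to smallest: 358, 183, 151 bp.

358, 183, 151 bp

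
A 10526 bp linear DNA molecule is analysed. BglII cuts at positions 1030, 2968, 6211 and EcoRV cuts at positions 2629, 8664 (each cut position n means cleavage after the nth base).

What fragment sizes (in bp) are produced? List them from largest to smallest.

3243, 2453, 1862, 1599, 1030, 339 bp

Combined cut positions (sorted): 1030, 2629, 2968, 6211, 8664.
Linear molecule, 5 cuts → 6 fragments:
  1030 − 0 = 1030 bp
  2629 − 1030 = 1599 bp
  2968 − 2629 = 339 bp
  6211 − 2968 = 3243 bp
  8664 − 6211 = 2453 bp
  10526 − 8664 = 1862 bp
Sorted largest to smallest: 3243, 2453, 1862, 1599, 1030, 339 bp.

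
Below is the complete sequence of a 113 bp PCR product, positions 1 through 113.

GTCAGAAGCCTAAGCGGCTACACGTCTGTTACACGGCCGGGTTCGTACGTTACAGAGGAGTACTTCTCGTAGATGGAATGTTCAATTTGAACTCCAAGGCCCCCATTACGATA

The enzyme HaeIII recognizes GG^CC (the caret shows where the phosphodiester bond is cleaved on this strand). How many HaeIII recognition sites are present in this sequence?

GGCC occurs starting at positions 35, 98.
HaeIII cuts at 2 sites.

2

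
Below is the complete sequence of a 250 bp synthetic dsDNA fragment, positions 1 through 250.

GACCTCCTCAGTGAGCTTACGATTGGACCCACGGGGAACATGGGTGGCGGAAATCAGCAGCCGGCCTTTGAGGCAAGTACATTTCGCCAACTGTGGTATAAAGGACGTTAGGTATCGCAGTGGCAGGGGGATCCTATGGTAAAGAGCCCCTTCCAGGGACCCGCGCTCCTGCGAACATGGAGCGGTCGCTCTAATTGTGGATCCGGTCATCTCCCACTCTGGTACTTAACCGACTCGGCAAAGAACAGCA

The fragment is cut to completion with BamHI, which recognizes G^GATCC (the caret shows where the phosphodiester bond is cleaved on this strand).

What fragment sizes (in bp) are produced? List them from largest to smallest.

129, 70, 51 bp

BamHI sites (GGATCC) start at positions 129, 199.
BamHI cuts after the first base of each site, so after positions 129, 199.
Linear molecule, 2 cuts → 3 fragments:
  1–129 → 129 bp
  130–199 → 70 bp
  200–250 → 51 bp
Sorted largest to smallest: 129, 70, 51 bp.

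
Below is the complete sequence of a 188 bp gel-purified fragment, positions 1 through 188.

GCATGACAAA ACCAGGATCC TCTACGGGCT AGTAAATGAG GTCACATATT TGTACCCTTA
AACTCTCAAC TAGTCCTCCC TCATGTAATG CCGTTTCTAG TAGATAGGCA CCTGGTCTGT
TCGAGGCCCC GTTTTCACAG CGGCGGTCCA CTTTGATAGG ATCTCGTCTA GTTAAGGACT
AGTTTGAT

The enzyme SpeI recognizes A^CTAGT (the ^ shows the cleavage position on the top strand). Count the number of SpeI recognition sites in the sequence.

2

ACTAGT occurs starting at positions 69, 178.
SpeI cuts at 2 sites.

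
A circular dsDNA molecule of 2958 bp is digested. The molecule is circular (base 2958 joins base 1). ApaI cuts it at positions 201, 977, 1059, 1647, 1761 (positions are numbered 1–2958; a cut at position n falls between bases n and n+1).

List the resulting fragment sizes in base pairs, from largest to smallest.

1398, 776, 588, 114, 82 bp

Circular molecule, 5 cuts → 5 fragments:
  977 − 201 = 776 bp
  1059 − 977 = 82 bp
  1647 − 1059 = 588 bp
  1761 − 1647 = 114 bp
  wrap: 2958 − 1761 + 201 = 1398 bp
Sorted largest to smallest: 1398, 776, 588, 114, 82 bp.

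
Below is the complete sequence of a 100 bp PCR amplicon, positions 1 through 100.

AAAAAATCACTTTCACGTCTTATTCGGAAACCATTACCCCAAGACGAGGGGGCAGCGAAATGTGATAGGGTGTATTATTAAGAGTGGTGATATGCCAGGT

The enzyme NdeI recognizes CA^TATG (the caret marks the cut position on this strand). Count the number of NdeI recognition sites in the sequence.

0

No occurrence of CATATG is present in the sequence.
NdeI does not cut: 0 sites.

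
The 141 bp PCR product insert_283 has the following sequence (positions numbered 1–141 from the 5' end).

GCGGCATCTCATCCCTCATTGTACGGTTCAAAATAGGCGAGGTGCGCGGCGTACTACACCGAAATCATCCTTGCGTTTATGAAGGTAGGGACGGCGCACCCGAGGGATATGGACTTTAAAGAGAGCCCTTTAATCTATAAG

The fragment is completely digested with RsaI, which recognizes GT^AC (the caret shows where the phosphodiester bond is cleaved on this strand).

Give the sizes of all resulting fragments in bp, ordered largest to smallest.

RsaI sites (GTAC) start at positions 21, 51.
RsaI cuts after base 2 of each site, so after positions 22, 52.
Linear molecule, 2 cuts → 3 fragments:
  1–22 → 22 bp
  23–52 → 30 bp
  53–141 → 89 bp
Sorted largest to smallest: 89, 30, 22 bp.

89, 30, 22 bp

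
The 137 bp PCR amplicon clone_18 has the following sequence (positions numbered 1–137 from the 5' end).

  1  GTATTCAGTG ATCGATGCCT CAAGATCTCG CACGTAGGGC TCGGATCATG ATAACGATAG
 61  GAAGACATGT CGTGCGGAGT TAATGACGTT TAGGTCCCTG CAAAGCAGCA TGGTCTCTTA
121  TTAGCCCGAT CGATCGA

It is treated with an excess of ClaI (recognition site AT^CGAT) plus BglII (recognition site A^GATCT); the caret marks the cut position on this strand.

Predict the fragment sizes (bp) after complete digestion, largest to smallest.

107, 12, 11, 7 bp

ClaI sites (ATCGAT) start at positions 11, 129.
ClaI cuts after base 2 of each site, so after positions 12, 130.
The BglII site (AGATCT) starts at position 23.
BglII cuts after the first base of each site, so after position 23.
Combined cut positions: 12, 23, 130.
Linear molecule, 3 cuts → 4 fragments:
  1–12 → 12 bp
  13–23 → 11 bp
  24–130 → 107 bp
  131–137 → 7 bp
Sorted largest to smallest: 107, 12, 11, 7 bp.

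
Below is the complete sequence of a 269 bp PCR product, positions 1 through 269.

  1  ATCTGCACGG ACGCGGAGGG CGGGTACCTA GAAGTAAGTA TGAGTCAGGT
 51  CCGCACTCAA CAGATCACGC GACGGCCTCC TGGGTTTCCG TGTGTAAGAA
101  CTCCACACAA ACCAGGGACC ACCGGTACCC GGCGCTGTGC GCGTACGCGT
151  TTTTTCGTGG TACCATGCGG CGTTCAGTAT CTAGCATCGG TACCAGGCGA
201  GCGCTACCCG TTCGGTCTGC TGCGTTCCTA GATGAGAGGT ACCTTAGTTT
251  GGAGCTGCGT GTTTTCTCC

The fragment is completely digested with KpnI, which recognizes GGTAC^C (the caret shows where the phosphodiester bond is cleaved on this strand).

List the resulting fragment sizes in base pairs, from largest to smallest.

101, 49, 35, 30, 27, 27 bp

KpnI sites (GGTACC) start at positions 23, 124, 159, 189, 238.
KpnI cuts after base 5 of each site (before the last base), so after positions 27, 128, 163, 193, 242.
Linear molecule, 5 cuts → 6 fragments:
  1–27 → 27 bp
  28–128 → 101 bp
  129–163 → 35 bp
  164–193 → 30 bp
  194–242 → 49 bp
  243–269 → 27 bp
Sorted largest to smallest: 101, 49, 35, 30, 27, 27 bp.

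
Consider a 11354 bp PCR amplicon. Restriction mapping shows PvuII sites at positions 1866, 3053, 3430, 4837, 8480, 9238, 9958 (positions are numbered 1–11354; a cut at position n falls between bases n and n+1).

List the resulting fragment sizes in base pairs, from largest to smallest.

Linear molecule, 7 cuts → 8 fragments:
  1866 − 0 = 1866 bp
  3053 − 1866 = 1187 bp
  3430 − 3053 = 377 bp
  4837 − 3430 = 1407 bp
  8480 − 4837 = 3643 bp
  9238 − 8480 = 758 bp
  9958 − 9238 = 720 bp
  11354 − 9958 = 1396 bp
Sorted largest to smallest: 3643, 1866, 1407, 1396, 1187, 758, 720, 377 bp.

3643, 1866, 1407, 1396, 1187, 758, 720, 377 bp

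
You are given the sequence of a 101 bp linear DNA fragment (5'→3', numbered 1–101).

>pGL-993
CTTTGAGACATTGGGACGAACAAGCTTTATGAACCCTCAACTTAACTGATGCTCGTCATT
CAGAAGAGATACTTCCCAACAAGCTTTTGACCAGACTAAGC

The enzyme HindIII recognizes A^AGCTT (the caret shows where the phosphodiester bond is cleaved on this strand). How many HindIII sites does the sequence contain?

2

AAGCTT occurs starting at positions 22, 81.
HindIII cuts at 2 sites.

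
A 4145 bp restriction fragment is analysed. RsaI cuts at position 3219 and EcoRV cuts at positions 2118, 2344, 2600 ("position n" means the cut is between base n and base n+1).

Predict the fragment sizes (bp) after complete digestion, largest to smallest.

Combined cut positions (sorted): 2118, 2344, 2600, 3219.
Linear molecule, 4 cuts → 5 fragments:
  2118 − 0 = 2118 bp
  2344 − 2118 = 226 bp
  2600 − 2344 = 256 bp
  3219 − 2600 = 619 bp
  4145 − 3219 = 926 bp
Sorted largest to smallest: 2118, 926, 619, 256, 226 bp.

2118, 926, 619, 256, 226 bp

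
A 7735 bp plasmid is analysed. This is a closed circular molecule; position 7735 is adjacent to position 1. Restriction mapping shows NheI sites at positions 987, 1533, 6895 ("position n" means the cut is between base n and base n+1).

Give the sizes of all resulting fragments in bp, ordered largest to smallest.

Circular molecule, 3 cuts → 3 fragments:
  1533 − 987 = 546 bp
  6895 − 1533 = 5362 bp
  wrap: 7735 − 6895 + 987 = 1827 bp
Sorted largest to smallest: 5362, 1827, 546 bp.

5362, 1827, 546 bp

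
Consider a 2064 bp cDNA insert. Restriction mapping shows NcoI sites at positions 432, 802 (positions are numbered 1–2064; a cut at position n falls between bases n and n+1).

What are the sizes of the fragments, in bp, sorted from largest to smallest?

1262, 432, 370 bp

Linear molecule, 2 cuts → 3 fragments:
  432 − 0 = 432 bp
  802 − 432 = 370 bp
  2064 − 802 = 1262 bp
Sorted largest to smallest: 1262, 432, 370 bp.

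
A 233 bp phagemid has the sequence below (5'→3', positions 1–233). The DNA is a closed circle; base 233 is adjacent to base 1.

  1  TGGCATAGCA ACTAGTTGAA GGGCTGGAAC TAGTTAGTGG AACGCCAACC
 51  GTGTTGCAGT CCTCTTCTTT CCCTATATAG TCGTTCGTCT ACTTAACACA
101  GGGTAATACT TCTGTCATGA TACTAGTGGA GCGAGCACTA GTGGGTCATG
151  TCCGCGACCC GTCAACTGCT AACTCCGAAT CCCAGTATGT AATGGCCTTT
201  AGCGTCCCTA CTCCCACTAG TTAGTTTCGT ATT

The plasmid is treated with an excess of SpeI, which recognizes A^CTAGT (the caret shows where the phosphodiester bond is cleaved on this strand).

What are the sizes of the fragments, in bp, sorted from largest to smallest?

93, 79, 28, 18, 15 bp

SpeI sites (ACTAGT) start at positions 11, 29, 122, 137, 216.
SpeI cuts after the first base of each site, so after positions 11, 29, 122, 137, 216.
Circular molecule, 5 cuts → 5 fragments:
  12–29 → 18 bp
  30–122 → 93 bp
  123–137 → 15 bp
  138–216 → 79 bp
  217–233 then 1–11 → 17 + 11 = 28 bp
Sorted largest to smallest: 93, 79, 28, 18, 15 bp.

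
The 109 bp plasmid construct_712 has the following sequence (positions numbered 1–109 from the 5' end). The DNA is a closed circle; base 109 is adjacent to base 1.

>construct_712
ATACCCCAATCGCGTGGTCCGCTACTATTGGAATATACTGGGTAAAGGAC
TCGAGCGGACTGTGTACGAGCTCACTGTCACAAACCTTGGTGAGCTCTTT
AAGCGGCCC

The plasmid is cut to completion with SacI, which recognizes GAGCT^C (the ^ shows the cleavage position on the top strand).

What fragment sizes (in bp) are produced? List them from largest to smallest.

85, 24 bp

SacI sites (GAGCTC) start at positions 68, 92.
SacI cuts after base 5 of each site (before the last base), so after positions 72, 96.
Circular molecule, 2 cuts → 2 fragments:
  73–96 → 24 bp
  97–109 then 1–72 → 13 + 72 = 85 bp
Sorted largest to smallest: 85, 24 bp.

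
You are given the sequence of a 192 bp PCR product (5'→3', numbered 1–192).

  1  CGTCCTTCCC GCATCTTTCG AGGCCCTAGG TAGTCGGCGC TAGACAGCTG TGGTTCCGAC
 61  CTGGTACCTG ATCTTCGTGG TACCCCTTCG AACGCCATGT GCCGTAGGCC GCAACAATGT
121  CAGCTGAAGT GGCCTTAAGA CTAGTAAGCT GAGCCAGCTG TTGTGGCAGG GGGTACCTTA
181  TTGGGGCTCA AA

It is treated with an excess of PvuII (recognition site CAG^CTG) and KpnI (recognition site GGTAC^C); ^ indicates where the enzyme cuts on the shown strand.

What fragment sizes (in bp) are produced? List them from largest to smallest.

47, 40, 34, 20, 19, 16, 16 bp

PvuII sites (CAGCTG) start at positions 45, 121, 155.
PvuII cuts after base 3 of each site, so after positions 47, 123, 157.
KpnI sites (GGTACC) start at positions 63, 79, 172.
KpnI cuts after base 5 of each site (before the last base), so after positions 67, 83, 176.
Combined cut positions: 47, 67, 83, 123, 157, 176.
Linear molecule, 6 cuts → 7 fragments:
  1–47 → 47 bp
  48–67 → 20 bp
  68–83 → 16 bp
  84–123 → 40 bp
  124–157 → 34 bp
  158–176 → 19 bp
  177–192 → 16 bp
Sorted largest to smallest: 47, 40, 34, 20, 19, 16, 16 bp.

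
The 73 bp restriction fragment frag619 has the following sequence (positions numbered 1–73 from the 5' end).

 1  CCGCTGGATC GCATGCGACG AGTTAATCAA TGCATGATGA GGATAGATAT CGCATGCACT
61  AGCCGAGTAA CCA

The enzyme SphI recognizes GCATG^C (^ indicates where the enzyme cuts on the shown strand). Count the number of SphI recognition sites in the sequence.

2

GCATGC occurs starting at positions 11, 52.
SphI cuts at 2 sites.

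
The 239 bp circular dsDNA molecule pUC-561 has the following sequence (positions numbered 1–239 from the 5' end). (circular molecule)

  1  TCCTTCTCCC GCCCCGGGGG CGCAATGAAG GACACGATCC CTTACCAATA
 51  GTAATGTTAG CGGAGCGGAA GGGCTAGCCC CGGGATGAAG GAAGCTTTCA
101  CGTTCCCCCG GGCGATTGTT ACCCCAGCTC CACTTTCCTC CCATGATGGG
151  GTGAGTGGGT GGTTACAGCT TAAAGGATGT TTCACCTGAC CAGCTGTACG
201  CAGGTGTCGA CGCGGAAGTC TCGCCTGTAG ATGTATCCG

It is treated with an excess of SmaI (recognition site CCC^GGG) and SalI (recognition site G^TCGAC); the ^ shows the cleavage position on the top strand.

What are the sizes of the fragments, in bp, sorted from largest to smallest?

97, 66, 48, 28 bp

SmaI sites (CCCGGG) start at positions 13, 79, 107.
SmaI cuts after base 3 of each site, so after positions 15, 81, 109.
The SalI site (GTCGAC) starts at position 206.
SalI cuts after the first base of each site, so after position 206.
Combined cut positions: 15, 81, 109, 206.
Circular molecule, 4 cuts → 4 fragments:
  16–81 → 66 bp
  82–109 → 28 bp
  110–206 → 97 bp
  207–239 then 1–15 → 33 + 15 = 48 bp
Sorted largest to smallest: 97, 66, 48, 28 bp.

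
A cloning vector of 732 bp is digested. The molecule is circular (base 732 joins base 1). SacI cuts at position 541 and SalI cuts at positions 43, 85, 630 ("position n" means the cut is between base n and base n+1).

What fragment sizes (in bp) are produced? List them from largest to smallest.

456, 145, 89, 42 bp

Combined cut positions (sorted): 43, 85, 541, 630.
Circular molecule, 4 cuts → 4 fragments:
  85 − 43 = 42 bp
  541 − 85 = 456 bp
  630 − 541 = 89 bp
  wrap: 732 − 630 + 43 = 145 bp
Sorted largest to smallest: 456, 145, 89, 42 bp.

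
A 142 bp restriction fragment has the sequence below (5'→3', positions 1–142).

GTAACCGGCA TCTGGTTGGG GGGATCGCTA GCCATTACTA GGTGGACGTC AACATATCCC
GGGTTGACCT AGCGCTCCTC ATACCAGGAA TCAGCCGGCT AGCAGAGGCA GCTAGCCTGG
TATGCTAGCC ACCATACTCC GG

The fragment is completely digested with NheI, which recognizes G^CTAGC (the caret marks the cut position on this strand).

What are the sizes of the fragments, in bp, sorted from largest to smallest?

71, 27, 18, 13, 13 bp

NheI sites (GCTAGC) start at positions 27, 98, 111, 124.
NheI cuts after the first base of each site, so after positions 27, 98, 111, 124.
Linear molecule, 4 cuts → 5 fragments:
  1–27 → 27 bp
  28–98 → 71 bp
  99–111 → 13 bp
  112–124 → 13 bp
  125–142 → 18 bp
Sorted largest to smallest: 71, 27, 18, 13, 13 bp.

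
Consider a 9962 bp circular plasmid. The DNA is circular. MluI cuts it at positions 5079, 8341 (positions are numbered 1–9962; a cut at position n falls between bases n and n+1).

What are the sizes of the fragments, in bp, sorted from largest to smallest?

6700, 3262 bp

Circular molecule, 2 cuts → 2 fragments:
  8341 − 5079 = 3262 bp
  wrap: 9962 − 8341 + 5079 = 6700 bp
Sorted largest to smallest: 6700, 3262 bp.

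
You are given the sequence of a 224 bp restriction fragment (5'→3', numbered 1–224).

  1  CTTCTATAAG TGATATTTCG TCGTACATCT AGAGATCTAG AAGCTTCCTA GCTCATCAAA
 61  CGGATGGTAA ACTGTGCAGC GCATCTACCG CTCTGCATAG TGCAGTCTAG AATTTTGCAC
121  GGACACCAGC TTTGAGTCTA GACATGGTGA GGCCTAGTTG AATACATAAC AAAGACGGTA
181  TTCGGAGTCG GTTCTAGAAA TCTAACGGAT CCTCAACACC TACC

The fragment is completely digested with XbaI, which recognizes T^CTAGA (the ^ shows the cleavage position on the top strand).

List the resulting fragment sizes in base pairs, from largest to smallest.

70, 56, 31, 31, 28, 8 bp

XbaI sites (TCTAGA) start at positions 28, 36, 106, 137, 193.
XbaI cuts after the first base of each site, so after positions 28, 36, 106, 137, 193.
Linear molecule, 5 cuts → 6 fragments:
  1–28 → 28 bp
  29–36 → 8 bp
  37–106 → 70 bp
  107–137 → 31 bp
  138–193 → 56 bp
  194–224 → 31 bp
Sorted largest to smallest: 70, 56, 31, 31, 28, 8 bp.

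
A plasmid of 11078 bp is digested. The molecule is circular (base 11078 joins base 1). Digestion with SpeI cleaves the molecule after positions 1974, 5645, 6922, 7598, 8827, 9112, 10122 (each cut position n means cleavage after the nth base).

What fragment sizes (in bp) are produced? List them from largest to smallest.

Circular molecule, 7 cuts → 7 fragments:
  5645 − 1974 = 3671 bp
  6922 − 5645 = 1277 bp
  7598 − 6922 = 676 bp
  8827 − 7598 = 1229 bp
  9112 − 8827 = 285 bp
  10122 − 9112 = 1010 bp
  wrap: 11078 − 10122 + 1974 = 2930 bp
Sorted largest to smallest: 3671, 2930, 1277, 1229, 1010, 676, 285 bp.

3671, 2930, 1277, 1229, 1010, 676, 285 bp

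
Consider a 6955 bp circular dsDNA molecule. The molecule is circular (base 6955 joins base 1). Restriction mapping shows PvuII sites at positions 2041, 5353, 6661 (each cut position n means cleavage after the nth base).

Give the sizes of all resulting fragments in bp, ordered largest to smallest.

Circular molecule, 3 cuts → 3 fragments:
  5353 − 2041 = 3312 bp
  6661 − 5353 = 1308 bp
  wrap: 6955 − 6661 + 2041 = 2335 bp
Sorted largest to smallest: 3312, 2335, 1308 bp.

3312, 2335, 1308 bp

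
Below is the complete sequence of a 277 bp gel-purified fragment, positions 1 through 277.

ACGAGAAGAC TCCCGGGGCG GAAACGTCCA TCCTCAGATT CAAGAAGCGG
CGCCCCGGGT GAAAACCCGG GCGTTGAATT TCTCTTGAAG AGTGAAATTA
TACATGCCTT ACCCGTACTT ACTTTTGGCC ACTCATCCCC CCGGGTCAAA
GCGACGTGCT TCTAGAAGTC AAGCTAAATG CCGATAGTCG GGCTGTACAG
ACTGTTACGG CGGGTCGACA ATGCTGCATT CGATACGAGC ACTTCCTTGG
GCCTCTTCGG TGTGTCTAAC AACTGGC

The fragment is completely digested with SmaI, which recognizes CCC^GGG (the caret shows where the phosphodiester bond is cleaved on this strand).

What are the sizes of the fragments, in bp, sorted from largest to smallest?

SmaI sites (CCCGGG) start at positions 12, 54, 66, 140.
SmaI cuts after base 3 of each site, so after positions 14, 56, 68, 142.
Linear molecule, 4 cuts → 5 fragments:
  1–14 → 14 bp
  15–56 → 42 bp
  57–68 → 12 bp
  69–142 → 74 bp
  143–277 → 135 bp
Sorted largest to smallest: 135, 74, 42, 14, 12 bp.

135, 74, 42, 14, 12 bp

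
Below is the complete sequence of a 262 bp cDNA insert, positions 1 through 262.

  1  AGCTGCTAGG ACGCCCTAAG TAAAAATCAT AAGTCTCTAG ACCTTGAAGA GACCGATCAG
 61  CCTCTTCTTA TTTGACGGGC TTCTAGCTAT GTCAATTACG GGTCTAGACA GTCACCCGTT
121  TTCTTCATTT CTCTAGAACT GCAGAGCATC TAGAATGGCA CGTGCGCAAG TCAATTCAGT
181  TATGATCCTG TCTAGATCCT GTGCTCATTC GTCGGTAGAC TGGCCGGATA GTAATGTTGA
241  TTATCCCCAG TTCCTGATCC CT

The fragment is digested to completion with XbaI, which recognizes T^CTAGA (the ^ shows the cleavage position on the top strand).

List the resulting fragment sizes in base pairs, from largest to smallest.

71, 67, 42, 36, 29, 17 bp

XbaI sites (TCTAGA) start at positions 36, 103, 132, 149, 191.
XbaI cuts after the first base of each site, so after positions 36, 103, 132, 149, 191.
Linear molecule, 5 cuts → 6 fragments:
  1–36 → 36 bp
  37–103 → 67 bp
  104–132 → 29 bp
  133–149 → 17 bp
  150–191 → 42 bp
  192–262 → 71 bp
Sorted largest to smallest: 71, 67, 42, 36, 29, 17 bp.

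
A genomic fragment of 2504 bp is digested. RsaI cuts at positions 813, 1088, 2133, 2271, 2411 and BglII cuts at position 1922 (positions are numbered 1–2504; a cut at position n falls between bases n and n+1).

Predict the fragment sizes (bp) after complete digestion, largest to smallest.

Combined cut positions (sorted): 813, 1088, 1922, 2133, 2271, 2411.
Linear molecule, 6 cuts → 7 fragments:
  813 − 0 = 813 bp
  1088 − 813 = 275 bp
  1922 − 1088 = 834 bp
  2133 − 1922 = 211 bp
  2271 − 2133 = 138 bp
  2411 − 2271 = 140 bp
  2504 − 2411 = 93 bp
Sorted largest to smallest: 834, 813, 275, 211, 140, 138, 93 bp.

834, 813, 275, 211, 140, 138, 93 bp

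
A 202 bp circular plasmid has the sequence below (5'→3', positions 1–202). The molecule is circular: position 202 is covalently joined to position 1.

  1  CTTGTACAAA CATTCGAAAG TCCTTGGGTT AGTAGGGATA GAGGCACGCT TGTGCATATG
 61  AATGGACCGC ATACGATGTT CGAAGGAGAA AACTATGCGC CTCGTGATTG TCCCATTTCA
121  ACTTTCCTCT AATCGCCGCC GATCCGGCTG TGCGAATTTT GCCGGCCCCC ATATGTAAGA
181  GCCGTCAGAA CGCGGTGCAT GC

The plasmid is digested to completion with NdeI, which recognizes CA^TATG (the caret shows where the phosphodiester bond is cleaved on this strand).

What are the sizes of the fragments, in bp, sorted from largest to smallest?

NdeI sites (CATATG) start at positions 55, 170.
NdeI cuts after base 2 of each site, so after positions 56, 171.
Circular molecule, 2 cuts → 2 fragments:
  57–171 → 115 bp
  172–202 then 1–56 → 31 + 56 = 87 bp
Sorted largest to smallest: 115, 87 bp.

115, 87 bp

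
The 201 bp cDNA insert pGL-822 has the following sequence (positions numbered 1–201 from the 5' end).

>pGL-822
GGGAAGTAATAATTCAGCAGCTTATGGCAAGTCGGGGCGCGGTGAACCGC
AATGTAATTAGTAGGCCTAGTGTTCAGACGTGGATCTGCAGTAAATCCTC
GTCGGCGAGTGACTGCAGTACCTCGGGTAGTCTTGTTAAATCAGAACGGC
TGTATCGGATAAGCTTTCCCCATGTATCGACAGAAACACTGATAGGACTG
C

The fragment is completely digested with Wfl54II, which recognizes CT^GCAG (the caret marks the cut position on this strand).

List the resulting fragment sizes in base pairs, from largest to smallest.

Wfl54II sites (CTGCAG) start at positions 86, 113.
Wfl54II cuts after base 2 of each site, so after positions 87, 114.
Linear molecule, 2 cuts → 3 fragments:
  1–87 → 87 bp
  88–114 → 27 bp
  115–201 → 87 bp
Sorted largest to smallest: 87, 87, 27 bp.

87, 87, 27 bp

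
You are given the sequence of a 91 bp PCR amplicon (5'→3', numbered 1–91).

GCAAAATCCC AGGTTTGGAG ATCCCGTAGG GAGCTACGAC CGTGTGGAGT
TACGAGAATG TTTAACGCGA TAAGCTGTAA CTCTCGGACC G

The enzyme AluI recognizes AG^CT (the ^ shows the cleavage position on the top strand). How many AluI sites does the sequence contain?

AGCT occurs starting at positions 32, 73.
AluI cuts at 2 sites.

2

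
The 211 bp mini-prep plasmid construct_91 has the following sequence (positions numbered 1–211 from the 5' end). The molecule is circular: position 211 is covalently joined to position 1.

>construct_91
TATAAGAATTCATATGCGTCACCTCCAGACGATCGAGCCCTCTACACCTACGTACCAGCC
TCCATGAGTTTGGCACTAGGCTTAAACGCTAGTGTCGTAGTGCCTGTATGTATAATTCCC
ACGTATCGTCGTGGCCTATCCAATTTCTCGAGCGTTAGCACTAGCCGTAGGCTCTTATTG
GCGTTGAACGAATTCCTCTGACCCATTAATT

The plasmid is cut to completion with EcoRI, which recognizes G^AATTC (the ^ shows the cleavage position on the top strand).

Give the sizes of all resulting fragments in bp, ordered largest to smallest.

184, 27 bp

EcoRI sites (GAATTC) start at positions 6, 190.
EcoRI cuts after the first base of each site, so after positions 6, 190.
Circular molecule, 2 cuts → 2 fragments:
  7–190 → 184 bp
  191–211 then 1–6 → 21 + 6 = 27 bp
Sorted largest to smallest: 184, 27 bp.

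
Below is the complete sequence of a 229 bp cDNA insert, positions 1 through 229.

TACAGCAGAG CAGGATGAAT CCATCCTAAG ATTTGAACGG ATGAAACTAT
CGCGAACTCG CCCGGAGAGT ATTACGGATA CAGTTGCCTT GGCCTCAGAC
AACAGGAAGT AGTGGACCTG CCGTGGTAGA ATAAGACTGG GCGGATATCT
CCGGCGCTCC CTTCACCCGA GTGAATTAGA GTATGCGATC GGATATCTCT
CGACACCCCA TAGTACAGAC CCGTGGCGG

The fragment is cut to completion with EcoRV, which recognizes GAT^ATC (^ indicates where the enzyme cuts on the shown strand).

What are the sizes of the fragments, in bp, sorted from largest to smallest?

EcoRV sites (GATATC) start at positions 144, 192.
EcoRV cuts after base 3 of each site, so after positions 146, 194.
Linear molecule, 2 cuts → 3 fragments:
  1–146 → 146 bp
  147–194 → 48 bp
  195–229 → 35 bp
Sorted largest to smallest: 146, 48, 35 bp.

146, 48, 35 bp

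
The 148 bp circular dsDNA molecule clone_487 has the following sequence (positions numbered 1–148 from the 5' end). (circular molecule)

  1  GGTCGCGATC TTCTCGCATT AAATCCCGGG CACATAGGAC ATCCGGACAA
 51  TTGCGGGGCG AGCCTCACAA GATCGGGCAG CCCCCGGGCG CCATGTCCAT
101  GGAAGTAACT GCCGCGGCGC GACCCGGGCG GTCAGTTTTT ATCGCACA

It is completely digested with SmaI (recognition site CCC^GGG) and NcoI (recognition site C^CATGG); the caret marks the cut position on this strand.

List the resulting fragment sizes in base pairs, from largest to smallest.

58, 50, 28, 12 bp

SmaI sites (CCCGGG) start at positions 25, 83, 123.
SmaI cuts after base 3 of each site, so after positions 27, 85, 125.
The NcoI site (CCATGG) starts at position 97.
NcoI cuts after the first base of each site, so after position 97.
Combined cut positions: 27, 85, 97, 125.
Circular molecule, 4 cuts → 4 fragments:
  28–85 → 58 bp
  86–97 → 12 bp
  98–125 → 28 bp
  126–148 then 1–27 → 23 + 27 = 50 bp
Sorted largest to smallest: 58, 50, 28, 12 bp.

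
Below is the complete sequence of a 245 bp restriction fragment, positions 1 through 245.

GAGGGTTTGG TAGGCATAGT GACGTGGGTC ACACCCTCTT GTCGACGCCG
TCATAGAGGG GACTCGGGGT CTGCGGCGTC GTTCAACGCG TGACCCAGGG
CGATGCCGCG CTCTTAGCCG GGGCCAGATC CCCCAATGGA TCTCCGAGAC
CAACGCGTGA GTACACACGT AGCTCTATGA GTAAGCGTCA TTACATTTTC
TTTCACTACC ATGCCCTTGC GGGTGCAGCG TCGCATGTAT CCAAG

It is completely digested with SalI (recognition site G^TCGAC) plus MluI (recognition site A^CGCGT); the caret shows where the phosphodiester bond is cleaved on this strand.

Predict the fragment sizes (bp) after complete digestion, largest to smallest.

92, 67, 45, 41 bp

The SalI site (GTCGAC) starts at position 41.
SalI cuts after the first base of each site, so after position 41.
MluI sites (ACGCGT) start at positions 86, 153.
MluI cuts after the first base of each site, so after positions 86, 153.
Combined cut positions: 41, 86, 153.
Linear molecule, 3 cuts → 4 fragments:
  1–41 → 41 bp
  42–86 → 45 bp
  87–153 → 67 bp
  154–245 → 92 bp
Sorted largest to smallest: 92, 67, 45, 41 bp.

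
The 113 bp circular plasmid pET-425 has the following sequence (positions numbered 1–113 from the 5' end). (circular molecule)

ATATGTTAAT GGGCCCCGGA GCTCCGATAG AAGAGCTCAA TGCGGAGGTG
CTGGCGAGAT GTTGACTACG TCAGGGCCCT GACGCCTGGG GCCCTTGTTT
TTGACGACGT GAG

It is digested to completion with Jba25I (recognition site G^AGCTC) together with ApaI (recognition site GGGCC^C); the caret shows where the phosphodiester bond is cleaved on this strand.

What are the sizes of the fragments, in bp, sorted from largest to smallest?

45, 35, 15, 14, 4 bp

Jba25I sites (GAGCTC) start at positions 19, 33.
Jba25I cuts after the first base of each site, so after positions 19, 33.
ApaI sites (GGGCCC) start at positions 11, 74, 89.
ApaI cuts after base 5 of each site (before the last base), so after positions 15, 78, 93.
Combined cut positions: 15, 19, 33, 78, 93.
Circular molecule, 5 cuts → 5 fragments:
  16–19 → 4 bp
  20–33 → 14 bp
  34–78 → 45 bp
  79–93 → 15 bp
  94–113 then 1–15 → 20 + 15 = 35 bp
Sorted largest to smallest: 45, 35, 15, 14, 4 bp.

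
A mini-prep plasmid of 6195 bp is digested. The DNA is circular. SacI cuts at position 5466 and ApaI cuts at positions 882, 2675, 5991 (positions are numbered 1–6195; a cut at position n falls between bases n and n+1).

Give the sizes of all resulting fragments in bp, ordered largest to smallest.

Combined cut positions (sorted): 882, 2675, 5466, 5991.
Circular molecule, 4 cuts → 4 fragments:
  2675 − 882 = 1793 bp
  5466 − 2675 = 2791 bp
  5991 − 5466 = 525 bp
  wrap: 6195 − 5991 + 882 = 1086 bp
Sorted largest to smallest: 2791, 1793, 1086, 525 bp.

2791, 1793, 1086, 525 bp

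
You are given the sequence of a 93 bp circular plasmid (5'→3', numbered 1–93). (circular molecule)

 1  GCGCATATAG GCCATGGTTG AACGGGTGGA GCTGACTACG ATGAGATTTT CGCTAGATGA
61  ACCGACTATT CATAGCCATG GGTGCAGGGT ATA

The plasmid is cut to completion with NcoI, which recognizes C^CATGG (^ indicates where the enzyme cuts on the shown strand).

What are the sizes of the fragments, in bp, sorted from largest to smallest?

NcoI sites (CCATGG) start at positions 12, 76.
NcoI cuts after the first base of each site, so after positions 12, 76.
Circular molecule, 2 cuts → 2 fragments:
  13–76 → 64 bp
  77–93 then 1–12 → 17 + 12 = 29 bp
Sorted largest to smallest: 64, 29 bp.

64, 29 bp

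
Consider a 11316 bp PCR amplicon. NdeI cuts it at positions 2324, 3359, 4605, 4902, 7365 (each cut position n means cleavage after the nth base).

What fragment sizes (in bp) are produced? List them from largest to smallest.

Linear molecule, 5 cuts → 6 fragments:
  2324 − 0 = 2324 bp
  3359 − 2324 = 1035 bp
  4605 − 3359 = 1246 bp
  4902 − 4605 = 297 bp
  7365 − 4902 = 2463 bp
  11316 − 7365 = 3951 bp
Sorted largest to smallest: 3951, 2463, 2324, 1246, 1035, 297 bp.

3951, 2463, 2324, 1246, 1035, 297 bp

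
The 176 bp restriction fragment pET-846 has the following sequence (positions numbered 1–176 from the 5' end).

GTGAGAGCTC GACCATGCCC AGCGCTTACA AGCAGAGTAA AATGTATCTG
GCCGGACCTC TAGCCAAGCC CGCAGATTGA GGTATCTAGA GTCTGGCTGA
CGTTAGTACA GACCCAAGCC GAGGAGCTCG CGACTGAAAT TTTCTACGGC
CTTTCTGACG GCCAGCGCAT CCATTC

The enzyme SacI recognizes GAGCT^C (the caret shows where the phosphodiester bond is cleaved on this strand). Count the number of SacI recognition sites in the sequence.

GAGCTC occurs starting at positions 5, 124.
SacI cuts at 2 sites.

2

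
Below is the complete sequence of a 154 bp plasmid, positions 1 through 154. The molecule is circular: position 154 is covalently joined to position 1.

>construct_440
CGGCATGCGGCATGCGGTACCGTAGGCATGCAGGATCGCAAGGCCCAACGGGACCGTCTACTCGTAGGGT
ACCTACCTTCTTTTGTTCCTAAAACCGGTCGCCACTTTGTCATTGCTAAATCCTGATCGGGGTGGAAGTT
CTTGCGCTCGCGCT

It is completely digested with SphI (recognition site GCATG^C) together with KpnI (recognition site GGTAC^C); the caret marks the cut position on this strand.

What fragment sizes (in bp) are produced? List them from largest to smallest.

SphI sites (GCATGC) start at positions 3, 10, 26.
SphI cuts after base 5 of each site (before the last base), so after positions 7, 14, 30.
KpnI sites (GGTACC) start at positions 16, 68.
KpnI cuts after base 5 of each site (before the last base), so after positions 20, 72.
Combined cut positions: 7, 14, 20, 30, 72.
Circular molecule, 5 cuts → 5 fragments:
  8–14 → 7 bp
  15–20 → 6 bp
  21–30 → 10 bp
  31–72 → 42 bp
  73–154 then 1–7 → 82 + 7 = 89 bp
Sorted largest to smallest: 89, 42, 10, 7, 6 bp.

89, 42, 10, 7, 6 bp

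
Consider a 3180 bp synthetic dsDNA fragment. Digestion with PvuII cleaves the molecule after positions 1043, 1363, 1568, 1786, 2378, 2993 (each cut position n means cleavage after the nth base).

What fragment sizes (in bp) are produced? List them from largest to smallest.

Linear molecule, 6 cuts → 7 fragments:
  1043 − 0 = 1043 bp
  1363 − 1043 = 320 bp
  1568 − 1363 = 205 bp
  1786 − 1568 = 218 bp
  2378 − 1786 = 592 bp
  2993 − 2378 = 615 bp
  3180 − 2993 = 187 bp
Sorted largest to smallest: 1043, 615, 592, 320, 218, 205, 187 bp.

1043, 615, 592, 320, 218, 205, 187 bp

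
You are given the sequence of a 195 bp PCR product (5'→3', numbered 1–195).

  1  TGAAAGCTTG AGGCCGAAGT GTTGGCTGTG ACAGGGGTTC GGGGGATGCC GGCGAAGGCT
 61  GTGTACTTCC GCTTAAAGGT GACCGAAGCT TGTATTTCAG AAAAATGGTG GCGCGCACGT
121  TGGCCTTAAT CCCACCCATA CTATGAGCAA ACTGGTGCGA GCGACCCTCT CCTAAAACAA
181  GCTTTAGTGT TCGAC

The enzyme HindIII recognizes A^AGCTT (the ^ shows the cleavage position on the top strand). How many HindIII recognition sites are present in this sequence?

3

AAGCTT occurs starting at positions 4, 86, 179.
HindIII cuts at 3 sites.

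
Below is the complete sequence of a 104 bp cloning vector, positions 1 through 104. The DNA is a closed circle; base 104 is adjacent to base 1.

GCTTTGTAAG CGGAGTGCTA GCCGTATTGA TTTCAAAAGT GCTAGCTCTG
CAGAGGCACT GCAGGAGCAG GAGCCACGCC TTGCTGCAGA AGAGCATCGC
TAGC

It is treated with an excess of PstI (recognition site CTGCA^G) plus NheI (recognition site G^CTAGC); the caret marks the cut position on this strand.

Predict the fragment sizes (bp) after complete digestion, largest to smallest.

25, 24, 22, 11, 11, 11 bp

PstI sites (CTGCAG) start at positions 48, 59, 84.
PstI cuts after base 5 of each site (before the last base), so after positions 52, 63, 88.
NheI sites (GCTAGC) start at positions 17, 41, 99.
NheI cuts after the first base of each site, so after positions 17, 41, 99.
Combined cut positions: 17, 41, 52, 63, 88, 99.
Circular molecule, 6 cuts → 6 fragments:
  18–41 → 24 bp
  42–52 → 11 bp
  53–63 → 11 bp
  64–88 → 25 bp
  89–99 → 11 bp
  100–104 then 1–17 → 5 + 17 = 22 bp
Sorted largest to smallest: 25, 24, 22, 11, 11, 11 bp.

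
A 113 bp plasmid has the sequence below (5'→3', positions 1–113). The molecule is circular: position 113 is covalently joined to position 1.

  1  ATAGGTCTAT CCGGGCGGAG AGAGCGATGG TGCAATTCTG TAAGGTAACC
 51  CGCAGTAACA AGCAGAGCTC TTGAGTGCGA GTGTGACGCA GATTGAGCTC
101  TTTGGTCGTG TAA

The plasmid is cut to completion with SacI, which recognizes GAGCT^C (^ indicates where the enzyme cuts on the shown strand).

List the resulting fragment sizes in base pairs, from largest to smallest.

83, 30 bp

SacI sites (GAGCTC) start at positions 65, 95.
SacI cuts after base 5 of each site (before the last base), so after positions 69, 99.
Circular molecule, 2 cuts → 2 fragments:
  70–99 → 30 bp
  100–113 then 1–69 → 14 + 69 = 83 bp
Sorted largest to smallest: 83, 30 bp.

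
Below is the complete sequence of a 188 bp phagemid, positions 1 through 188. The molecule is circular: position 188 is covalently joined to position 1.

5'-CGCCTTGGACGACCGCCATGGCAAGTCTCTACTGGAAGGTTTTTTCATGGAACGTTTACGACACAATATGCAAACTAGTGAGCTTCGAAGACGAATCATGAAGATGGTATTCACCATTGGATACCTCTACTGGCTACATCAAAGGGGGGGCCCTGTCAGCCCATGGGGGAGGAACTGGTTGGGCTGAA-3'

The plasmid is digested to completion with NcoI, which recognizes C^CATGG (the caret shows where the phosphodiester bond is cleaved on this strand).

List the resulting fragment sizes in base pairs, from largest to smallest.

145, 43 bp

NcoI sites (CCATGG) start at positions 16, 161.
NcoI cuts after the first base of each site, so after positions 16, 161.
Circular molecule, 2 cuts → 2 fragments:
  17–161 → 145 bp
  162–188 then 1–16 → 27 + 16 = 43 bp
Sorted largest to smallest: 145, 43 bp.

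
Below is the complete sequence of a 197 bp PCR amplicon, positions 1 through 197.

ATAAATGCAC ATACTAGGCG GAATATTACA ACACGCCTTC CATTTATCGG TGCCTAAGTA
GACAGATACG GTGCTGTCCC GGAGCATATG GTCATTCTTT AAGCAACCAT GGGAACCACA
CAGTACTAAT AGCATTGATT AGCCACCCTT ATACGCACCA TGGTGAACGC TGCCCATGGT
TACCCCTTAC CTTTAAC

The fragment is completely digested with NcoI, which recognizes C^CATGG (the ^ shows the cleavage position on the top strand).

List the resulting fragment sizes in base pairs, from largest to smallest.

NcoI sites (CCATGG) start at positions 107, 158, 174.
NcoI cuts after the first base of each site, so after positions 107, 158, 174.
Linear molecule, 3 cuts → 4 fragments:
  1–107 → 107 bp
  108–158 → 51 bp
  159–174 → 16 bp
  175–197 → 23 bp
Sorted largest to smallest: 107, 51, 23, 16 bp.

107, 51, 23, 16 bp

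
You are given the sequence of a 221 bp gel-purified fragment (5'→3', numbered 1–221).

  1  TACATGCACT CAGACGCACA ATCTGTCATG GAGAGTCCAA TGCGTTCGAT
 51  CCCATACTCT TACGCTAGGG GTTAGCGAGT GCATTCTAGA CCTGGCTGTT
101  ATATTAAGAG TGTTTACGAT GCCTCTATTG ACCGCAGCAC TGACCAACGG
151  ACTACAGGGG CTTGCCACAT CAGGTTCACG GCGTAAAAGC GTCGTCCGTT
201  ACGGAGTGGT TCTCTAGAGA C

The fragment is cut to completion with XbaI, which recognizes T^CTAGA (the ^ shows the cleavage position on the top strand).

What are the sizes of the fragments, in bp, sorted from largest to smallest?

XbaI sites (TCTAGA) start at positions 85, 213.
XbaI cuts after the first base of each site, so after positions 85, 213.
Linear molecule, 2 cuts → 3 fragments:
  1–85 → 85 bp
  86–213 → 128 bp
  214–221 → 8 bp
Sorted largest to smallest: 128, 85, 8 bp.

128, 85, 8 bp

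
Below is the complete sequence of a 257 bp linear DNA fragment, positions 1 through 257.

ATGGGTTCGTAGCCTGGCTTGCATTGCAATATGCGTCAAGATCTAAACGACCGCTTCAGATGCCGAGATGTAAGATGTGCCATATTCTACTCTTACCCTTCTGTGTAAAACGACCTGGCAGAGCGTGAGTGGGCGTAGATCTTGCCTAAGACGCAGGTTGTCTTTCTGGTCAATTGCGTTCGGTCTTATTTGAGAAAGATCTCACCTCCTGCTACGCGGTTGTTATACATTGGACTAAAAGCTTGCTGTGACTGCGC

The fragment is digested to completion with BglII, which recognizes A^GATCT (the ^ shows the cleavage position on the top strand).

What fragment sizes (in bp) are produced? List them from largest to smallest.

98, 60, 60, 39 bp

BglII sites (AGATCT) start at positions 39, 137, 197.
BglII cuts after the first base of each site, so after positions 39, 137, 197.
Linear molecule, 3 cuts → 4 fragments:
  1–39 → 39 bp
  40–137 → 98 bp
  138–197 → 60 bp
  198–257 → 60 bp
Sorted largest to smallest: 98, 60, 60, 39 bp.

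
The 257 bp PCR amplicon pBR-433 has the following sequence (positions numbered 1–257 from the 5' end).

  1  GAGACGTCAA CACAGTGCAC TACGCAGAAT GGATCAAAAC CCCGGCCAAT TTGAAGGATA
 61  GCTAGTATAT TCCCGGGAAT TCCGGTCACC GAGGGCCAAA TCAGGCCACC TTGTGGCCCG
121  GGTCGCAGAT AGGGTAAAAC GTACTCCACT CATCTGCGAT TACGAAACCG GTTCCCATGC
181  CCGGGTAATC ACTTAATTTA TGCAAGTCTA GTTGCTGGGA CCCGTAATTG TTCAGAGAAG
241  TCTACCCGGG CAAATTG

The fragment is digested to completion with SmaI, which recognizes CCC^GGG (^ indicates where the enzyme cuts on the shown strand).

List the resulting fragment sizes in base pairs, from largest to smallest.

74, 65, 63, 45, 10 bp

SmaI sites (CCCGGG) start at positions 72, 117, 180, 245.
SmaI cuts after base 3 of each site, so after positions 74, 119, 182, 247.
Linear molecule, 4 cuts → 5 fragments:
  1–74 → 74 bp
  75–119 → 45 bp
  120–182 → 63 bp
  183–247 → 65 bp
  248–257 → 10 bp
Sorted largest to smallest: 74, 65, 63, 45, 10 bp.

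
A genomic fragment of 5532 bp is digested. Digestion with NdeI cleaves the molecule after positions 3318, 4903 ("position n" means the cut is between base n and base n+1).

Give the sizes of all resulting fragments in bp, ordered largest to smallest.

3318, 1585, 629 bp

Linear molecule, 2 cuts → 3 fragments:
  3318 − 0 = 3318 bp
  4903 − 3318 = 1585 bp
  5532 − 4903 = 629 bp
Sorted largest to smallest: 3318, 1585, 629 bp.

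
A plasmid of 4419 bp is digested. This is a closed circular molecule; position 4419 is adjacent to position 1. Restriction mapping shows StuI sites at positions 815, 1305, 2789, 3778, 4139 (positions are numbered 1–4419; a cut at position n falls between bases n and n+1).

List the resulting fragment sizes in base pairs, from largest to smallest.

1484, 1095, 989, 490, 361 bp

Circular molecule, 5 cuts → 5 fragments:
  1305 − 815 = 490 bp
  2789 − 1305 = 1484 bp
  3778 − 2789 = 989 bp
  4139 − 3778 = 361 bp
  wrap: 4419 − 4139 + 815 = 1095 bp
Sorted largest to smallest: 1484, 1095, 989, 490, 361 bp.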